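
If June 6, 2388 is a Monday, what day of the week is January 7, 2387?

Wednesday

Count forward from the earlier date (January 7, 2387) to the later (June 6, 2388):
January 2387: 31 − 7 = 24 days remain.
Then 16 full months totalling 486 days.
June 1–6, 2388: 6 days.
Total: 24 + 486 + 6 = 516 days.
516 mod 7 = 5, so 5 days before Monday is Wednesday.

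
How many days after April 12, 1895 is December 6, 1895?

238

April 1895: 30 − 12 = 18 days remain.
Then May (31), June (30), July (31), August (31), September (30), October (31), November (30): 31 + 30 + 31 + 31 + 30 + 31 + 30 = 214 days.
December 1–6, 1895: 6 days.
Total: 18 + 214 + 6 = 238 days.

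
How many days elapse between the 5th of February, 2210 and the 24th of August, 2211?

565

February 5, 2210 → February 5, 2211: 365 days.
February 2211: 28 − 5 = 23 days remain (2211 is not a leap year, so February has 28 days).
Then March (31), April (30), May (31), June (30), July (31): 31 + 30 + 31 + 30 + 31 = 153 days.
August 1–24, 2211: 24 days.
Residual: 200 days.
Total: 565 days.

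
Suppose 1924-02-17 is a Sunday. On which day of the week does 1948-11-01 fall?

From February 17, 1924 to February 17, 1948: 24 years, of which 6 contain a Feb 29 — 18×365 + 6×366 = 8766 days.
February 1948: 29 − 17 = 12 days remain (1948 is a leap year, so February has 29 days).
Then March (31), April (30), May (31), June (30), July (31), August (31), September (30), October (31): 31 + 30 + 31 + 30 + 31 + 31 + 30 + 31 = 245 days.
November 1, 1948: 1 day.
Residual: 258 days.
Total: 9024 days.
9024 mod 7 = 1, so 1 day after Sunday is Monday.

Monday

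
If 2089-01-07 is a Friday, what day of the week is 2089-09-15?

Thursday

January 2089: 31 − 7 = 24 days remain.
Then February 2089 (28), March (31), April (30), May (31), June (30), July (31), August (31): 28 + 31 + 30 + 31 + 30 + 31 + 31 = 212 days.
September 1–15, 2089: 15 days.
Total: 24 + 212 + 15 = 251 days.
251 mod 7 = 6, so 6 days after Friday is Thursday.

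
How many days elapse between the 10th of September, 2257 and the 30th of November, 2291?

12499

Day-of-year of September 10, 2257: 253.
Day-of-year of November 30, 2291: 334.
2257 has 365 days, so 365 − 253 = 112 days remain in 2257.
Full years 2258–2290: 25 common + 8 leap = 25×365 + 8×366 = 12053 days.
Total: 112 + 12053 + 334 = 12499 days.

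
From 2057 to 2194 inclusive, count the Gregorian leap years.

33

Years divisible by 4: 2060, 2064, …, 2192 — 34 in all.
Of these, 2100 is divisible by 100 but not 400, so not leap.
Leap years: 34 − 1 = 33.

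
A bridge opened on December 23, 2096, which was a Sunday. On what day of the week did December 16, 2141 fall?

Saturday

Day-of-year of December 23, 2096: 358.
Day-of-year of December 16, 2141: 350.
2096 has 366 days, so 366 − 358 = 8 days remain in 2096.
Full years 2097–2140: 34 common + 10 leap = 34×365 + 10×366 = 16070 days.
Total: 8 + 16070 + 350 = 16428 days.
16428 mod 7 = 6, so 6 days after Sunday is Saturday.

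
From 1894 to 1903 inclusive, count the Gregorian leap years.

1

Years divisible by 4 in [1894, 1903]: 1896, 1900.
Of these, 1900 is divisible by 100 but not 400, so not leap.
Leap years: 2 − 1 = 1.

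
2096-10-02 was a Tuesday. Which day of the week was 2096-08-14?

Count forward from the earlier date (August 14, 2096) to the later (October 2, 2096):
August 2096: 31 − 14 = 17 days remain.
Then September (30): 30 days.
October 1–2, 2096: 2 days.
Total: 17 + 30 + 2 = 49 days.
49 is a multiple of 7, so 2096-08-14 falls on the same weekday: Tuesday.

Tuesday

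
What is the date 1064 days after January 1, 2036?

November 30, 2038

Count 1064 days after January 1, 2036:
January 1, 2036 → January 1, 2037: 366 days (2036 is a leap year).
January 1, 2037 → January 1, 2038: 365 days.
January 2038: 31 − 1 = 30 days remain.
Then 9 full months totalling 273 days.
November 1–30, 2038: 30 days.
Residual: 333 days.
Total: 1064 days.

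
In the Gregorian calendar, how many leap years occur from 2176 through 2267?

22

Years divisible by 4: 2176, 2180, …, 2264 — 23 in all.
Of these, 2200 is divisible by 100 but not 400, so not leap.
Leap years: 23 − 1 = 22.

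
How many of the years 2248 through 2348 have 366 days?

Years divisible by 4: 2248, 2252, …, 2348 — 26 in all.
Of these, 2300 is divisible by 100 but not 400, so not leap.
Leap years: 26 − 1 = 25.

25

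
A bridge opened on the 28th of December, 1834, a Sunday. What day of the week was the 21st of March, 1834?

Count forward from the earlier date (March 21, 1834) to the later (December 28, 1834):
March 1834: 31 − 21 = 10 days remain.
Then April (30), May (31), June (30), July (31), August (31), September (30), October (31), November (30): 30 + 31 + 30 + 31 + 31 + 30 + 31 + 30 = 244 days.
December 1–28, 1834: 28 days.
Total: 10 + 244 + 28 = 282 days.
282 mod 7 = 2, so 2 days before Sunday is Friday.

Friday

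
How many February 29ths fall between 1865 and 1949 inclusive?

Years divisible by 4: 1868, 1872, …, 1948 — 21 in all.
Of these, 1900 is divisible by 100 but not 400, so not leap.
Leap years: 21 − 1 = 20.

20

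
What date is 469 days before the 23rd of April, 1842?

the 9th of January, 1841

Count 469 days before April 23, 1842:
Day-of-year of January 9, 1841: 9.
Day-of-year of April 23, 1842: 113.
1841 has 365 days, so 365 − 9 = 356 days remain in 1841.
Total: 356 + 113 = 469 days.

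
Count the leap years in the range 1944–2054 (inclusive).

Years divisible by 4: 1944, 1948, …, 2052 — 28 in all.
2000 is divisible by 400, so still leap.
No century exceptions apply. Count: 28.

28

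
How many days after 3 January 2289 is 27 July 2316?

10066

Day-of-year of January 3, 2289: 3.
Day-of-year of July 27, 2316: 209.
2289 has 365 days, so 365 − 3 = 362 days remain in 2289.
Full years 2290–2315: 21 common + 5 leap = 21×365 + 5×366 = 9495 days.
Total: 362 + 9495 + 209 = 10066 days.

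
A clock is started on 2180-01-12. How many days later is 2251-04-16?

From January 12, 2180 to January 12, 2251: 71 years, of which 17 contain a Feb 29 — 54×365 + 17×366 = 25932 days.
(2200 is not a leap year (divisible by 100 but not 400).)
January 2251: 31 − 12 = 19 days remain.
Then February 2251 (28), March (31): 28 + 31 = 59 days.
April 1–16, 2251: 16 days.
Residual: 94 days.
Total: 26026 days.

26026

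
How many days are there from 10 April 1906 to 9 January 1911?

Day-of-year of April 10, 1906: 100.
Day-of-year of January 9, 1911: 9.
1906 has 365 days, so 365 − 100 = 265 days remain in 1906.
Full years: 1907: 365; 1908: 366; 1909: 365; 1910: 365. Sum = 1461.
Total: 265 + 1461 + 9 = 1735 days.

1735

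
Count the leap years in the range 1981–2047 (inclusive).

Years divisible by 4: 1984, 1988, …, 2044 — 16 in all.
2000 is divisible by 400, so still leap.
No century exceptions apply. Count: 16.

16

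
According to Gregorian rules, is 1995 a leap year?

No

1995 is not a leap year.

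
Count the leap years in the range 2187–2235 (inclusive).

11

Years divisible by 4 in [2187, 2235]: 2188, 2192, 2196, 2200, 2204, 2208, 2212, 2216, 2220, 2224, 2228, 2232.
Of these, 2200 is divisible by 100 but not 400, so not leap.
Leap years: 12 − 1 = 11.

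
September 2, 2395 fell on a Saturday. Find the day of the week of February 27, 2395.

Monday

Count forward from the earlier date (February 27, 2395) to the later (September 2, 2395):
February 2395: 28 − 27 = 1 day remains (2395 is not a leap year, so February has 28 days).
Then March (31), April (30), May (31), June (30), July (31), August (31): 31 + 30 + 31 + 30 + 31 + 31 = 184 days.
September 1–2, 2395: 2 days.
Total: 1 + 184 + 2 = 187 days.
187 mod 7 = 5, so 5 days before Saturday is Monday.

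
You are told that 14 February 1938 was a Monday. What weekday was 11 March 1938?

Friday

February 1938: 28 − 14 = 14 days remain (1938 is not a leap year, so February has 28 days).
March 1–11, 1938: 11 days.
Total: 14 + 11 = 25 days.
25 mod 7 = 4, so 4 days after Monday is Friday.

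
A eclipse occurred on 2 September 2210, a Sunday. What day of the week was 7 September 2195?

Monday

Count forward from the earlier date (September 7, 2195) to the later (September 2, 2210):
Day-of-year of September 7, 2195: 250.
Day-of-year of September 2, 2210: 245.
2195 has 365 days, so 365 − 250 = 115 days remain in 2195.
Full years 2196–2209: 11 common + 3 leap = 11×365 + 3×366 = 5113 days.
Total: 115 + 5113 + 245 = 5473 days.
5473 mod 7 = 6, so 6 days before Sunday is Monday.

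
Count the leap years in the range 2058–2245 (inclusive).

Years divisible by 4: 2060, 2064, …, 2244 — 47 in all.
Of these, 2100, 2200 are divisible by 100 but not 400, so not leap.
Leap years: 47 − 2 = 45.

45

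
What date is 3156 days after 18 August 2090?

9 April 2099

Count 3156 days after August 18, 2090:
From August 18, 2090 to August 18, 2098: 8 years, of which 2 contain a Feb 29 — 6×365 + 2×366 = 2922 days.
August 2098: 31 − 18 = 13 days remain.
Then September (30), October (31), November (30), December (31), January (31), February 2099 (28), March (31): 30 + 31 + 30 + 31 + 31 + 28 + 31 = 212 days.
April 1–9, 2099: 9 days.
Residual: 234 days.
Total: 3156 days.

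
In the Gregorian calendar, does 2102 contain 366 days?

2102 is not a leap year.

No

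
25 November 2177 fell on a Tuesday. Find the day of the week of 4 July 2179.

November 2177: 30 − 25 = 5 days remain.
Then 19 full months totalling 577 days.
July 1–4, 2179: 4 days.
Total: 5 + 577 + 4 = 586 days.
586 mod 7 = 5, so 5 days after Tuesday is Sunday.

Sunday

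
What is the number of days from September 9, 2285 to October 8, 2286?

September 2285: 30 − 9 = 21 days remain.
Then 12 full months totalling 365 days.
October 1–8, 2286: 8 days.
Total: 21 + 365 + 8 = 394 days.

394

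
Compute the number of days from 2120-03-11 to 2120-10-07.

March 2120: 31 − 11 = 20 days remain.
Then April (30), May (31), June (30), July (31), August (31), September (30): 30 + 31 + 30 + 31 + 31 + 30 = 183 days.
October 1–7, 2120: 7 days.
Total: 20 + 183 + 7 = 210 days.

210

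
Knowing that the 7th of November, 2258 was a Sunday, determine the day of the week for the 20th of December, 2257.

Sunday

Count forward from the earlier date (December 20, 2257) to the later (November 7, 2258):
Day-of-year of December 20, 2257: 354.
Day-of-year of November 7, 2258: 311.
2257 has 365 days, so 365 − 354 = 11 days remain in 2257.
Total: 11 + 311 = 322 days.
322 is a multiple of 7, so the 20th of December, 2257 falls on the same weekday: Sunday.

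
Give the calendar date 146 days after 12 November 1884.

7 April 1885

Count 146 days after November 12, 1884:
November 1884: 30 − 12 = 18 days remain.
Then December (31), January (31), February 1885 (28), March (31): 31 + 31 + 28 + 31 = 121 days.
April 1–7, 1885: 7 days.
Residual: 146 days.
Total: 146 days.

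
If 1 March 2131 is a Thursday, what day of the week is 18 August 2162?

Wednesday

From March 1, 2131 to March 1, 2162: 31 years, of which 8 contain a Feb 29 — 23×365 + 8×366 = 11323 days.
March 2162: 31 − 1 = 30 days remain.
Then April (30), May (31), June (30), July (31): 30 + 31 + 30 + 31 = 122 days.
August 1–18, 2162: 18 days.
Residual: 170 days.
Total: 11493 days.
11493 mod 7 = 6, so 6 days after Thursday is Wednesday.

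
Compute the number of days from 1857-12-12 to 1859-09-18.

December 12, 1857 → December 12, 1858: 365 days.
December 1858: 31 − 12 = 19 days remain.
Then January (31), February 1859 (28), March (31), April (30), May (31), June (30), July (31), August (31): 31 + 28 + 31 + 30 + 31 + 30 + 31 + 31 = 243 days.
September 1–18, 1859: 18 days.
Residual: 280 days.
Total: 645 days.

645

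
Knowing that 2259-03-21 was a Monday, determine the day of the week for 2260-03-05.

March 2259: 31 − 21 = 10 days remain.
Then 11 full months totalling 335 days.
March 1–5, 2260: 5 days.
Total: 10 + 335 + 5 = 350 days.
350 is a multiple of 7, so 2260-03-05 falls on the same weekday: Monday.

Monday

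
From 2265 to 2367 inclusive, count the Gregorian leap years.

24

Years divisible by 4: 2268, 2272, …, 2364 — 25 in all.
Of these, 2300 is divisible by 100 but not 400, so not leap.
Leap years: 25 − 1 = 24.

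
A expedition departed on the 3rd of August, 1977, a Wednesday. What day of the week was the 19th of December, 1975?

Count forward from the earlier date (December 19, 1975) to the later (August 3, 1977):
December 19, 1975 → December 19, 1976: 366 days (1976 is a leap year).
December 1976: 31 − 19 = 12 days remain.
Then January (31), February 1977 (28), March (31), April (30), May (31), June (30), July (31): 31 + 28 + 31 + 30 + 31 + 30 + 31 = 212 days.
August 1–3, 1977: 3 days.
Residual: 227 days.
Total: 593 days.
593 mod 7 = 5, so 5 days before Wednesday is Friday.

Friday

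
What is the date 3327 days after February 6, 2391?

March 17, 2400

Count 3327 days after February 6, 2391:
From February 6, 2391 to February 6, 2400: 9 years, of which 2 contain a Feb 29 — 7×365 + 2×366 = 3287 days.
February 2400: 29 − 6 = 23 days remain (2400 is a leap year (divisible by 400), so February has 29 days).
March 1–17, 2400: 17 days.
Residual: 40 days.
Total: 3327 days.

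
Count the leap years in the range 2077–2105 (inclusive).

6

Years divisible by 4 in [2077, 2105]: 2080, 2084, 2088, 2092, 2096, 2100, 2104.
Of these, 2100 is divisible by 100 but not 400, so not leap.
Leap years: 7 − 1 = 6.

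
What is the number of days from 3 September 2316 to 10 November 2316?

68

September 2316: 30 − 3 = 27 days remain.
Then October (31): 31 days.
November 1–10, 2316: 10 days.
Total: 27 + 31 + 10 = 68 days.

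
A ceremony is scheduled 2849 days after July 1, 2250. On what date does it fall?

April 19, 2258

Count 2849 days after July 1, 2250:
From July 1, 2250 to July 1, 2257: 7 years, of which 2 contain a Feb 29 — 5×365 + 2×366 = 2557 days.
July 2257: 31 − 1 = 30 days remain.
Then August (31), September (30), October (31), November (30), December (31), January (31), February 2258 (28), March (31): 31 + 30 + 31 + 30 + 31 + 31 + 28 + 31 = 243 days.
April 1–19, 2258: 19 days.
Residual: 292 days.
Total: 2849 days.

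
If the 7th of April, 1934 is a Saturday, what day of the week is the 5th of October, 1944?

Thursday

Day-of-year of April 7, 1934: 97.
Day-of-year of October 5, 1944: 279.
1934 has 365 days, so 365 − 97 = 268 days remain in 1934.
Full years 1935–1943: 7 common + 2 leap = 7×365 + 2×366 = 3287 days.
Total: 268 + 3287 + 279 = 3834 days.
3834 mod 7 = 5, so 5 days after Saturday is Thursday.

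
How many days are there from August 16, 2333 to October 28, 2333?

73

August 2333: 31 − 16 = 15 days remain.
Then September (30): 30 days.
October 1–28, 2333: 28 days.
Total: 15 + 30 + 28 = 73 days.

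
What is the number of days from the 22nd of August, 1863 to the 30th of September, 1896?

From August 22, 1863 to August 22, 1896: 33 years, of which 9 contain a Feb 29 — 24×365 + 9×366 = 12054 days.
August 1896: 31 − 22 = 9 days remain.
September 1–30, 1896: 30 days.
Residual: 39 days.
Total: 12093 days.

12093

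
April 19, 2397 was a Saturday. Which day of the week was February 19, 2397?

Wednesday

Count forward from the earlier date (February 19, 2397) to the later (April 19, 2397):
February 2397: 28 − 19 = 9 days remain (2397 is not a leap year, so February has 28 days).
Then March (31): 31 days.
April 1–19, 2397: 19 days.
Total: 9 + 31 + 19 = 59 days.
59 mod 7 = 3, so 3 days before Saturday is Wednesday.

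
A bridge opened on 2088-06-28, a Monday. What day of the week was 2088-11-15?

June 2088: 30 − 28 = 2 days remain.
Then July (31), August (31), September (30), October (31): 31 + 31 + 30 + 31 = 123 days.
November 1–15, 2088: 15 days.
Total: 2 + 123 + 15 = 140 days.
140 is a multiple of 7, so 2088-11-15 falls on the same weekday: Monday.

Monday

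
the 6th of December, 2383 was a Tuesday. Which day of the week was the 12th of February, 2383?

Saturday

Count forward from the earlier date (February 12, 2383) to the later (December 6, 2383):
February 2383: 28 − 12 = 16 days remain (2383 is not a leap year, so February has 28 days).
Then 9 full months totalling 275 days.
December 1–6, 2383: 6 days.
Total: 16 + 275 + 6 = 297 days.
297 mod 7 = 3, so 3 days before Tuesday is Saturday.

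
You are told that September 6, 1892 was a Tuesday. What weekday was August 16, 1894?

Day-of-year of September 6, 1892: 250.
Day-of-year of August 16, 1894: 228.
1892 has 366 days, so 366 − 250 = 116 days remain in 1892.
Full years: 1893: 365. Sum = 365.
Total: 116 + 365 + 228 = 709 days.
709 mod 7 = 2, so 2 days after Tuesday is Thursday.

Thursday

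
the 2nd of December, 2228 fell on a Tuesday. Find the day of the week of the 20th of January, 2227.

Saturday

Count forward from the earlier date (January 20, 2227) to the later (December 2, 2228):
Day-of-year of January 20, 2227: 20.
Day-of-year of December 2, 2228: 337.
2227 has 365 days, so 365 − 20 = 345 days remain in 2227.
Total: 345 + 337 = 682 days.
682 mod 7 = 3, so 3 days before Tuesday is Saturday.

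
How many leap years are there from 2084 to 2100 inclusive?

4

Years divisible by 4 in [2084, 2100]: 2084, 2088, 2092, 2096, 2100.
Of these, 2100 is divisible by 100 but not 400, so not leap.
Leap years: 5 − 1 = 4.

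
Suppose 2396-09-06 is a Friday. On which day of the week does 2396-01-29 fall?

Monday

Count forward from the earlier date (January 29, 2396) to the later (September 6, 2396):
January 2396: 31 − 29 = 2 days remain.
Then February 2396 (29), March (31), April (30), May (31), June (30), July (31), August (31): 29 + 31 + 30 + 31 + 30 + 31 + 31 = 213 days.
September 1–6, 2396: 6 days.
Total: 2 + 213 + 6 = 221 days.
221 mod 7 = 4, so 4 days before Friday is Monday.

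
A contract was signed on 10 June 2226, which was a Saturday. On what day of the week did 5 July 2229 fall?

Sunday

June 10, 2226 → June 10, 2227: 365 days.
June 10, 2227 → June 10, 2228: 366 days (2228 is a leap year).
June 10, 2228 → June 10, 2229: 365 days.
June 2229: 30 − 10 = 20 days remain.
July 1–5, 2229: 5 days.
Residual: 25 days.
Total: 1121 days.
1121 mod 7 = 1, so 1 day after Saturday is Sunday.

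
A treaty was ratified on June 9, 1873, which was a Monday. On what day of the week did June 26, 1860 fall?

Tuesday

Count forward from the earlier date (June 26, 1860) to the later (June 9, 1873):
From June 26, 1860 to June 26, 1872: 12 years, of which 3 contain a Feb 29 — 9×365 + 3×366 = 4383 days.
June 1872: 30 − 26 = 4 days remain.
Then 11 full months totalling 335 days.
June 1–9, 1873: 9 days.
Residual: 348 days.
Total: 4731 days.
4731 mod 7 = 6, so 6 days before Monday is Tuesday.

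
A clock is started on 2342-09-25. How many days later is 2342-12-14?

80

September 2342: 30 − 25 = 5 days remain.
Then October (31), November (30): 31 + 30 = 61 days.
December 1–14, 2342: 14 days.
Total: 5 + 61 + 14 = 80 days.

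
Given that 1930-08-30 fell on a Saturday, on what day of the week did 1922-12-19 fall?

Tuesday

Count forward from the earlier date (December 19, 1922) to the later (August 30, 1930):
Day-of-year of December 19, 1922: 353.
Day-of-year of August 30, 1930: 242.
1922 has 365 days, so 365 − 353 = 12 days remain in 1922.
Full years 1923–1929: 5 common + 2 leap = 5×365 + 2×366 = 2557 days.
Total: 12 + 2557 + 242 = 2811 days.
2811 mod 7 = 4, so 4 days before Saturday is Tuesday.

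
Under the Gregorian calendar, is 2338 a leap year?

No

2338 is not a leap year.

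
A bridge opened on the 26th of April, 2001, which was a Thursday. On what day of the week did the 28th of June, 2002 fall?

Day-of-year of April 26, 2001: 116.
Day-of-year of June 28, 2002: 179.
2001 has 365 days, so 365 − 116 = 249 days remain in 2001.
Total: 249 + 179 = 428 days.
428 mod 7 = 1, so 1 day after Thursday is Friday.

Friday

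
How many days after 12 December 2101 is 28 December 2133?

11704

Day-of-year of December 12, 2101: 346.
Day-of-year of December 28, 2133: 362.
2101 has 365 days, so 365 − 346 = 19 days remain in 2101.
Full years 2102–2132: 23 common + 8 leap = 23×365 + 8×366 = 11323 days.
Total: 19 + 11323 + 362 = 11704 days.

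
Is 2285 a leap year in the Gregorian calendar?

2285 is not a leap year.

No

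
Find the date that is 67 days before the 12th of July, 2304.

the 6th of May, 2304

Count 67 days before July 12, 2304:
May 2304: 31 − 6 = 25 days remain.
Then June (30): 30 days.
July 1–12, 2304: 12 days.
Total: 25 + 30 + 12 = 67 days.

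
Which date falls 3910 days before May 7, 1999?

August 22, 1988

Count 3910 days before May 7, 1999:
Day-of-year of August 22, 1988: 235.
Day-of-year of May 7, 1999: 127.
1988 has 366 days, so 366 − 235 = 131 days remain in 1988.
Full years 1989–1998: 8 common + 2 leap = 8×365 + 2×366 = 3652 days.
Total: 131 + 3652 + 127 = 3910 days.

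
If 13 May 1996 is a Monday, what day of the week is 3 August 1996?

Saturday

May 1996: 31 − 13 = 18 days remain.
Then June (30), July (31): 30 + 31 = 61 days.
August 1–3, 1996: 3 days.
Total: 18 + 61 + 3 = 82 days.
82 mod 7 = 5, so 5 days after Monday is Saturday.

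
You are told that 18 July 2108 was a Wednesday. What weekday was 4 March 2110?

Tuesday

Day-of-year of July 18, 2108: 200.
Day-of-year of March 4, 2110: 63.
2108 has 366 days, so 366 − 200 = 166 days remain in 2108.
Full years: 2109: 365. Sum = 365.
Total: 166 + 365 + 63 = 594 days.
594 mod 7 = 6, so 6 days after Wednesday is Tuesday.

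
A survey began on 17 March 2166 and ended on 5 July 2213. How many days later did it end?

Day-of-year of March 17, 2166: 76.
Day-of-year of July 5, 2213: 186.
2166 has 365 days, so 365 − 76 = 289 days remain in 2166.
Full years 2167–2212: 35 common + 11 leap = 35×365 + 11×366 = 16801 days.
Total: 289 + 16801 + 186 = 17276 days.

17276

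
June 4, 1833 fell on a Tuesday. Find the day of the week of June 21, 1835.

June 4, 1833 → June 4, 1834: 365 days.
June 4, 1834 → June 4, 1835: 365 days.
Within June 1835: 21 − 4 = 17 days.
Total: 747 days.
747 mod 7 = 5, so 5 days after Tuesday is Sunday.

Sunday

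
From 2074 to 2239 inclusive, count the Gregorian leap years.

Years divisible by 4: 2076, 2080, …, 2236 — 41 in all.
Of these, 2100, 2200 are divisible by 100 but not 400, so not leap.
Leap years: 41 − 2 = 39.

39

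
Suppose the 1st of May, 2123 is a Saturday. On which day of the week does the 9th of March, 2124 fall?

Thursday

May 2123: 31 − 1 = 30 days remain.
Then 9 full months totalling 274 days.
March 1–9, 2124: 9 days.
Total: 30 + 274 + 9 = 313 days.
313 mod 7 = 5, so 5 days after Saturday is Thursday.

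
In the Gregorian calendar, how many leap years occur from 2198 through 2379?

43

Years divisible by 4: 2200, 2204, …, 2376 — 45 in all.
Of these, 2200, 2300 are divisible by 100 but not 400, so not leap.
Leap years: 45 − 2 = 43.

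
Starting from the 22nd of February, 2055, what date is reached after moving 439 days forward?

the 6th of May, 2056

Count 439 days after February 22, 2055:
Day-of-year of February 22, 2055: 53.
Day-of-year of May 6, 2056: 127.
2055 has 365 days, so 365 − 53 = 312 days remain in 2055.
Total: 312 + 127 = 439 days.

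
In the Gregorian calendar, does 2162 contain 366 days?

2162 is not a leap year.

No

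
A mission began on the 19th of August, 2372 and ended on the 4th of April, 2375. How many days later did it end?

958

Day-of-year of August 19, 2372: 232.
Day-of-year of April 4, 2375: 94.
2372 has 366 days, so 366 − 232 = 134 days remain in 2372.
Full years: 2373: 365; 2374: 365. Sum = 730.
Total: 134 + 730 + 94 = 958 days.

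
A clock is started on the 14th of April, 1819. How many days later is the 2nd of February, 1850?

11252

From April 14, 1819 to April 14, 1849: 30 years, of which 8 contain a Feb 29 — 22×365 + 8×366 = 10958 days.
April 1849: 30 − 14 = 16 days remain.
Then 9 full months totalling 276 days.
February 1–2, 1850: 2 days (1850 is not a leap year).
Residual: 294 days.
Total: 11252 days.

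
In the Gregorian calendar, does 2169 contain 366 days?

2169 is not a leap year.

No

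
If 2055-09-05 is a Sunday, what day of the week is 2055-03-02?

Tuesday

Count forward from the earlier date (March 2, 2055) to the later (September 5, 2055):
March 2055: 31 − 2 = 29 days remain.
Then April (30), May (31), June (30), July (31), August (31): 30 + 31 + 30 + 31 + 31 = 153 days.
September 1–5, 2055: 5 days.
Total: 29 + 153 + 5 = 187 days.
187 mod 7 = 5, so 5 days before Sunday is Tuesday.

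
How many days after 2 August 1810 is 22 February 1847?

From August 2, 1810 to August 2, 1846: 36 years, of which 9 contain a Feb 29 — 27×365 + 9×366 = 13149 days.
August 1846: 31 − 2 = 29 days remain.
Then September (30), October (31), November (30), December (31), January (31): 30 + 31 + 30 + 31 + 31 = 153 days.
February 1–22, 1847: 22 days (1847 is not a leap year).
Residual: 204 days.
Total: 13353 days.

13353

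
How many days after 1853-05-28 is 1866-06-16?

4767

Day-of-year of May 28, 1853: 148.
Day-of-year of June 16, 1866: 167.
1853 has 365 days, so 365 − 148 = 217 days remain in 1853.
Full years 1854–1865: 9 common + 3 leap = 9×365 + 3×366 = 4383 days.
Total: 217 + 4383 + 167 = 4767 days.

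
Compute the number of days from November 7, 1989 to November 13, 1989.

Within November 1989: 13 − 7 = 6 days.

6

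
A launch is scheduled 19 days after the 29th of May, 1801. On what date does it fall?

the 17th of June, 1801

Count 19 days after May 29, 1801:
May 1801: 31 − 29 = 2 days remain.
June 1–17, 1801: 17 days.
Total: 2 + 17 = 19 days.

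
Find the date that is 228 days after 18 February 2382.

4 October 2382

Count 228 days after February 18, 2382:
February 2382: 28 − 18 = 10 days remain (2382 is not a leap year, so February has 28 days).
Then March (31), April (30), May (31), June (30), July (31), August (31), September (30): 31 + 30 + 31 + 30 + 31 + 31 + 30 = 214 days.
October 1–4, 2382: 4 days.
Total: 10 + 214 + 4 = 228 days.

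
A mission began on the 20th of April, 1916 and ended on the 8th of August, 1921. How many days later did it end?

Day-of-year of April 20, 1916: 111.
Day-of-year of August 8, 1921: 220.
1916 has 366 days, so 366 − 111 = 255 days remain in 1916.
Full years: 1917: 365; 1918: 365; 1919: 365; 1920: 366. Sum = 1461.
Total: 255 + 1461 + 220 = 1936 days.

1936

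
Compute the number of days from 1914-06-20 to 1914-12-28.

191

June 1914: 30 − 20 = 10 days remain.
Then July (31), August (31), September (30), October (31), November (30): 31 + 31 + 30 + 31 + 30 = 153 days.
December 1–28, 1914: 28 days.
Total: 10 + 153 + 28 = 191 days.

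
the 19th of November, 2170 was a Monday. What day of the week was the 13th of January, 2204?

Day-of-year of November 19, 2170: 323.
Day-of-year of January 13, 2204: 13.
2170 has 365 days, so 365 − 323 = 42 days remain in 2170.
Full years 2171–2203: 26 common + 7 leap = 26×365 + 7×366 = 12052 days.
Total: 42 + 12052 + 13 = 12107 days.
12107 mod 7 = 4, so 4 days after Monday is Friday.

Friday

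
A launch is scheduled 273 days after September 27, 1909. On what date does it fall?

June 27, 1910

Count 273 days after September 27, 1909:
September 1909: 30 − 27 = 3 days remain.
Then October (31), November (30), December (31), January (31), February 1910 (28), March (31), April (30), May (31): 31 + 30 + 31 + 31 + 28 + 31 + 30 + 31 = 243 days.
June 1–27, 1910: 27 days.
Residual: 273 days.
Total: 273 days.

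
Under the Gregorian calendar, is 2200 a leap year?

No

2200 is not a leap year (divisible by 100 but not 400).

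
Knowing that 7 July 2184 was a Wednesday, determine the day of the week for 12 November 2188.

July 7, 2184 → July 7, 2185: 365 days.
July 7, 2185 → July 7, 2186: 365 days.
July 7, 2186 → July 7, 2187: 365 days.
July 7, 2187 → July 7, 2188: 366 days (2188 is a leap year).
July 2188: 31 − 7 = 24 days remain.
Then August (31), September (30), October (31): 31 + 30 + 31 = 92 days.
November 1–12, 2188: 12 days.
Residual: 128 days.
Total: 1589 days.
1589 is a multiple of 7, so 12 November 2188 falls on the same weekday: Wednesday.

Wednesday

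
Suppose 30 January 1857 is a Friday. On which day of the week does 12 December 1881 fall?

Day-of-year of January 30, 1857: 30.
Day-of-year of December 12, 1881: 346.
1857 has 365 days, so 365 − 30 = 335 days remain in 1857.
Full years 1858–1880: 17 common + 6 leap = 17×365 + 6×366 = 8401 days.
Total: 335 + 8401 + 346 = 9082 days.
9082 mod 7 = 3, so 3 days after Friday is Monday.

Monday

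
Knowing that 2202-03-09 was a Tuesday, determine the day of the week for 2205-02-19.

March 9, 2202 → March 9, 2203: 365 days.
March 9, 2203 → March 9, 2204: 366 days (2204 is a leap year).
March 2204: 31 − 9 = 22 days remain.
Then 10 full months totalling 306 days.
February 1–19, 2205: 19 days (2205 is not a leap year).
Residual: 347 days.
Total: 1078 days.
1078 is a multiple of 7, so 2205-02-19 falls on the same weekday: Tuesday.

Tuesday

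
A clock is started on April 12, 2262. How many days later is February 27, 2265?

1052

Day-of-year of April 12, 2262: 102.
Day-of-year of February 27, 2265: 58.
2262 has 365 days, so 365 − 102 = 263 days remain in 2262.
Full years: 2263: 365; 2264: 366. Sum = 731.
Total: 263 + 731 + 58 = 1052 days.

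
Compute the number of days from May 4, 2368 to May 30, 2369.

391

Day-of-year of May 4, 2368: 125.
Day-of-year of May 30, 2369: 150.
2368 has 366 days, so 366 − 125 = 241 days remain in 2368.
Total: 241 + 150 = 391 days.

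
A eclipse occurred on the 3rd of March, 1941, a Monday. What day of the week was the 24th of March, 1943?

Wednesday

Day-of-year of March 3, 1941: 62.
Day-of-year of March 24, 1943: 83.
1941 has 365 days, so 365 − 62 = 303 days remain in 1941.
Full years: 1942: 365. Sum = 365.
Total: 303 + 365 + 83 = 751 days.
751 mod 7 = 2, so 2 days after Monday is Wednesday.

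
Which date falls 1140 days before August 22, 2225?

July 9, 2222

Count 1140 days before August 22, 2225:
July 9, 2222 → July 9, 2223: 365 days.
July 9, 2223 → July 9, 2224: 366 days (2224 is a leap year).
July 9, 2224 → July 9, 2225: 365 days.
July 2225: 31 − 9 = 22 days remain.
August 1–22, 2225: 22 days.
Residual: 44 days.
Total: 1140 days.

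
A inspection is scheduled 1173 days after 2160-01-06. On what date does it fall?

2163-03-24

Count 1173 days after January 6, 2160:
Day-of-year of January 6, 2160: 6.
Day-of-year of March 24, 2163: 83.
2160 has 366 days, so 366 − 6 = 360 days remain in 2160.
Full years: 2161: 365; 2162: 365. Sum = 730.
Total: 360 + 730 + 83 = 1173 days.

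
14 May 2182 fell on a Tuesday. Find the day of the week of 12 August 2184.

Thursday

May 2182: 31 − 14 = 17 days remain.
Then 26 full months totalling 792 days.
August 1–12, 2184: 12 days.
Total: 17 + 792 + 12 = 821 days.
821 mod 7 = 2, so 2 days after Tuesday is Thursday.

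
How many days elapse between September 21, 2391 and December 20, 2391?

September 2391: 30 − 21 = 9 days remain.
Then October (31), November (30): 31 + 30 = 61 days.
December 1–20, 2391: 20 days.
Total: 9 + 61 + 20 = 90 days.

90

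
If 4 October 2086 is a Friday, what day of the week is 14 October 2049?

Count forward from the earlier date (October 14, 2049) to the later (October 4, 2086):
Day-of-year of October 14, 2049: 287.
Day-of-year of October 4, 2086: 277.
2049 has 365 days, so 365 − 287 = 78 days remain in 2049.
Full years 2050–2085: 27 common + 9 leap = 27×365 + 9×366 = 13149 days.
Total: 78 + 13149 + 277 = 13504 days.
13504 mod 7 = 1, so 1 day before Friday is Thursday.

Thursday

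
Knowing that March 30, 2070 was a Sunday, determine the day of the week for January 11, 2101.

From March 30, 2070 to March 30, 2100: 30 years, of which 7 contain a Feb 29 — 23×365 + 7×366 = 10957 days.
(2100 is not a leap year (divisible by 100 but not 400).)
March 2100: 31 − 30 = 1 day remains.
Then 9 full months totalling 275 days.
January 1–11, 2101: 11 days.
Residual: 287 days.
Total: 11244 days.
11244 mod 7 = 2, so 2 days after Sunday is Tuesday.

Tuesday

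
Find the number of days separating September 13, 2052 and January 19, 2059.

2319

September 13, 2052 → September 13, 2053: 365 days.
September 13, 2053 → September 13, 2054: 365 days.
September 13, 2054 → September 13, 2055: 365 days.
September 13, 2055 → September 13, 2056: 366 days (2056 is a leap year).
September 13, 2056 → September 13, 2057: 365 days.
September 13, 2057 → September 13, 2058: 365 days.
September 2058: 30 − 13 = 17 days remain.
Then October (31), November (30), December (31): 31 + 30 + 31 = 92 days.
January 1–19, 2059: 19 days.
Residual: 128 days.
Total: 2319 days.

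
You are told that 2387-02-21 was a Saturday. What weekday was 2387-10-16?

February 2387: 28 − 21 = 7 days remain (2387 is not a leap year, so February has 28 days).
Then March (31), April (30), May (31), June (30), July (31), August (31), September (30): 31 + 30 + 31 + 30 + 31 + 31 + 30 = 214 days.
October 1–16, 2387: 16 days.
Total: 7 + 214 + 16 = 237 days.
237 mod 7 = 6, so 6 days after Saturday is Friday.

Friday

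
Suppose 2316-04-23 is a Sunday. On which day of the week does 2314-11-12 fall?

Thursday

Count forward from the earlier date (November 12, 2314) to the later (April 23, 2316):
November 12, 2314 → November 12, 2315: 365 days.
November 2315: 30 − 12 = 18 days remain.
Then December (31), January (31), February 2316 (29), March (31): 31 + 31 + 29 + 31 = 122 days.
April 1–23, 2316: 23 days.
Residual: 163 days.
Total: 528 days.
528 mod 7 = 3, so 3 days before Sunday is Thursday.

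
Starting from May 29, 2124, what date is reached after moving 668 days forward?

March 28, 2126

Count 668 days after May 29, 2124:
May 2124: 31 − 29 = 2 days remain.
Then 21 full months totalling 638 days.
March 1–28, 2126: 28 days.
Total: 2 + 638 + 28 = 668 days.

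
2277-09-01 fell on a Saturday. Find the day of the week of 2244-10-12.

Count forward from the earlier date (October 12, 2244) to the later (September 1, 2277):
Day-of-year of October 12, 2244: 286.
Day-of-year of September 1, 2277: 244.
2244 has 366 days, so 366 − 286 = 80 days remain in 2244.
Full years 2245–2276: 24 common + 8 leap = 24×365 + 8×366 = 11688 days.
Total: 80 + 11688 + 244 = 12012 days.
12012 is a multiple of 7, so 2244-10-12 falls on the same weekday: Saturday.

Saturday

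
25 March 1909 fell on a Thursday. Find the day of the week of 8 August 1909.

March 1909: 31 − 25 = 6 days remain.
Then April (30), May (31), June (30), July (31): 30 + 31 + 30 + 31 = 122 days.
August 1–8, 1909: 8 days.
Total: 6 + 122 + 8 = 136 days.
136 mod 7 = 3, so 3 days after Thursday is Sunday.

Sunday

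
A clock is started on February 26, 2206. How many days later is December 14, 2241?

13075

Day-of-year of February 26, 2206: 57.
Day-of-year of December 14, 2241: 348.
2206 has 365 days, so 365 − 57 = 308 days remain in 2206.
Full years 2207–2240: 25 common + 9 leap = 25×365 + 9×366 = 12419 days.
Total: 308 + 12419 + 348 = 13075 days.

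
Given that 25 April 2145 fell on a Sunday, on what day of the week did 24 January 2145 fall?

Sunday

Count forward from the earlier date (January 24, 2145) to the later (April 25, 2145):
January 2145: 31 − 24 = 7 days remain.
Then February 2145 (28), March (31): 28 + 31 = 59 days.
April 1–25, 2145: 25 days.
Total: 7 + 59 + 25 = 91 days.
91 is a multiple of 7, so 24 January 2145 falls on the same weekday: Sunday.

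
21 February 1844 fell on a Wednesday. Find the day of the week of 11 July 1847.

February 21, 1844 → February 21, 1845: 366 days (1844 is a leap year).
February 21, 1845 → February 21, 1846: 365 days.
February 21, 1846 → February 21, 1847: 365 days.
February 1847: 28 − 21 = 7 days remain (1847 is not a leap year, so February has 28 days).
Then March (31), April (30), May (31), June (30): 31 + 30 + 31 + 30 = 122 days.
July 1–11, 1847: 11 days.
Residual: 140 days.
Total: 1236 days.
1236 mod 7 = 4, so 4 days after Wednesday is Sunday.

Sunday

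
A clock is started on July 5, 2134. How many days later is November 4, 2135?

July 2134: 31 − 5 = 26 days remain.
Then 15 full months totalling 457 days.
November 1–4, 2135: 4 days.
Total: 26 + 457 + 4 = 487 days.

487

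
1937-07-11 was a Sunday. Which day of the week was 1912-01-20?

Count forward from the earlier date (January 20, 1912) to the later (July 11, 1937):
From January 20, 1912 to January 20, 1937: 25 years, of which 7 contain a Feb 29 — 18×365 + 7×366 = 9132 days.
January 1937: 31 − 20 = 11 days remain.
Then February 1937 (28), March (31), April (30), May (31), June (30): 28 + 31 + 30 + 31 + 30 = 150 days.
July 1–11, 1937: 11 days.
Residual: 172 days.
Total: 9304 days.
9304 mod 7 = 1, so 1 day before Sunday is Saturday.

Saturday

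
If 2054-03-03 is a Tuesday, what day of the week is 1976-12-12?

Count forward from the earlier date (December 12, 1976) to the later (March 3, 2054):
Day-of-year of December 12, 1976: 347.
Day-of-year of March 3, 2054: 62.
1976 has 366 days, so 366 − 347 = 19 days remain in 1976.
Full years 1977–2053: 58 common + 19 leap = 58×365 + 19×366 = 28124 days.
Total: 19 + 28124 + 62 = 28205 days.
28205 mod 7 = 2, so 2 days before Tuesday is Sunday.

Sunday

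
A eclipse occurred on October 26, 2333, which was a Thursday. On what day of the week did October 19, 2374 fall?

Saturday

From October 26, 2333 to October 26, 2373: 40 years, of which 10 contain a Feb 29 — 30×365 + 10×366 = 14610 days.
October 2373: 31 − 26 = 5 days remain.
Then 11 full months totalling 334 days.
October 1–19, 2374: 19 days.
Residual: 358 days.
Total: 14968 days.
14968 mod 7 = 2, so 2 days after Thursday is Saturday.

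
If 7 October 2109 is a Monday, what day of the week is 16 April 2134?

Friday

Day-of-year of October 7, 2109: 280.
Day-of-year of April 16, 2134: 106.
2109 has 365 days, so 365 − 280 = 85 days remain in 2109.
Full years 2110–2133: 18 common + 6 leap = 18×365 + 6×366 = 8766 days.
Total: 85 + 8766 + 106 = 8957 days.
8957 mod 7 = 4, so 4 days after Monday is Friday.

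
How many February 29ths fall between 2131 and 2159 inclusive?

Years divisible by 4 in [2131, 2159]: 2132, 2136, 2140, 2144, 2148, 2152, 2156.
No century exceptions apply. Count: 7.

7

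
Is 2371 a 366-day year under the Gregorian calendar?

2371 is not a leap year.

No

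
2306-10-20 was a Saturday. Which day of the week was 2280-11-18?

Count forward from the earlier date (November 18, 2280) to the later (October 20, 2306):
From November 18, 2280 to November 18, 2305: 25 years, of which 5 contain a Feb 29 — 20×365 + 5×366 = 9130 days.
(2300 is not a leap year (divisible by 100 but not 400).)
November 2305: 30 − 18 = 12 days remain.
Then 10 full months totalling 304 days.
October 1–20, 2306: 20 days.
Residual: 336 days.
Total: 9466 days.
9466 mod 7 = 2, so 2 days before Saturday is Thursday.

Thursday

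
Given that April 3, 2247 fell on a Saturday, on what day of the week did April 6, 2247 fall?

Tuesday

Within April 2247: 6 − 3 = 3 days.
3 mod 7 = 3, so 3 days after Saturday is Tuesday.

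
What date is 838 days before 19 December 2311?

2 September 2309

Count 838 days before December 19, 2311:
Day-of-year of September 2, 2309: 245.
Day-of-year of December 19, 2311: 353.
2309 has 365 days, so 365 − 245 = 120 days remain in 2309.
Full years: 2310: 365. Sum = 365.
Total: 120 + 365 + 353 = 838 days.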